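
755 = 755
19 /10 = 1.90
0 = 0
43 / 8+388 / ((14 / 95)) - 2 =2636.23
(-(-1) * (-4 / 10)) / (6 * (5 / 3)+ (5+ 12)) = -2 / 135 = -0.01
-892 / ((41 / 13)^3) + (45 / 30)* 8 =-1132672 / 68921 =-16.43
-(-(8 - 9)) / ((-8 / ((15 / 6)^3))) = 125 / 64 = 1.95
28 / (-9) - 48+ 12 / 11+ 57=691 / 99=6.98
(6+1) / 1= 7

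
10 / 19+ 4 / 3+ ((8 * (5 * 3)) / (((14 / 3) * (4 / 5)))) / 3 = 5017 / 399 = 12.57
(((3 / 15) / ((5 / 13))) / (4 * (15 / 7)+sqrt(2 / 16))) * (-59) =-515424 / 143755+75166 * sqrt(2) / 718775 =-3.44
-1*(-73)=73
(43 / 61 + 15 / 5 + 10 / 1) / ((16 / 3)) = 627 / 244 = 2.57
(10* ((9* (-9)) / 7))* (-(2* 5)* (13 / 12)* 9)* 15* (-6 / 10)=-710775 / 7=-101539.29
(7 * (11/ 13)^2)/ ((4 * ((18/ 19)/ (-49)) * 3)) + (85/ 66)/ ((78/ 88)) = -735517/ 36504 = -20.15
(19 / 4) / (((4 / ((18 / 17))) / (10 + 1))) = 1881 / 136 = 13.83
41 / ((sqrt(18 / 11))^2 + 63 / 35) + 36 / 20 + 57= 66841 / 945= 70.73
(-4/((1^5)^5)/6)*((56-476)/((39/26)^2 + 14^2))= 1120/793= 1.41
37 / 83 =0.45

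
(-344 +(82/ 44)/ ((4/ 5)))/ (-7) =30067/ 616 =48.81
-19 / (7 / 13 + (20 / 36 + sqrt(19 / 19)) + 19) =-2223 / 2468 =-0.90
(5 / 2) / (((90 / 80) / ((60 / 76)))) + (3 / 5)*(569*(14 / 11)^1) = 1367686 / 3135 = 436.26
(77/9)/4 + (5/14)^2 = 1999/882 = 2.27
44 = 44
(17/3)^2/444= 289/3996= 0.07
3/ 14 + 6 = 87/ 14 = 6.21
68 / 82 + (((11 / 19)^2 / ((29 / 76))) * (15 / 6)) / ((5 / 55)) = 564444 / 22591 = 24.99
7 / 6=1.17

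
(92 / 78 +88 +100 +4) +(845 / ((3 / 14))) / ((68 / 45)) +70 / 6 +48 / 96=622094 / 221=2814.90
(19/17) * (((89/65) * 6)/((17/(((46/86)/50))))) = 116679/20193875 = 0.01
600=600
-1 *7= -7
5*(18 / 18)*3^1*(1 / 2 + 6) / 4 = 195 / 8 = 24.38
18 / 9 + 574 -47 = 529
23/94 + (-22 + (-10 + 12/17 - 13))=-44.05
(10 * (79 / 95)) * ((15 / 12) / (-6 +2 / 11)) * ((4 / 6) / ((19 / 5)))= -21725 / 69312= -0.31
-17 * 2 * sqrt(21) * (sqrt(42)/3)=-238 * sqrt(2)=-336.58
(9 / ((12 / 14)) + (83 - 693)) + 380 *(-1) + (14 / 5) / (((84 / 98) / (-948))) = -4076.30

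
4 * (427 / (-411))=-1708 / 411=-4.16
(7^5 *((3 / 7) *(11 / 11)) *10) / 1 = 72030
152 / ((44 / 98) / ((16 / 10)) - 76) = -29792 / 14841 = -2.01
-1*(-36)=36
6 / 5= 1.20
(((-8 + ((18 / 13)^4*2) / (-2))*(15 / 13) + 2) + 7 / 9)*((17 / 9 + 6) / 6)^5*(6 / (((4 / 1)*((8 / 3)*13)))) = -64474704190230565 / 35460829925254656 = -1.82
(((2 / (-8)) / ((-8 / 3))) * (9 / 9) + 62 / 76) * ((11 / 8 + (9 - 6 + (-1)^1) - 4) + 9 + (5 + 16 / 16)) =13.07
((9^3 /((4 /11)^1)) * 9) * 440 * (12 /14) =47632860 /7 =6804694.29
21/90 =7/30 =0.23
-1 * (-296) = 296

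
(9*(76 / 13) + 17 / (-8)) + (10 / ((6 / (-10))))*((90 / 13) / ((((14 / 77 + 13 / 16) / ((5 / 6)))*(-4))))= 54357 / 728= 74.67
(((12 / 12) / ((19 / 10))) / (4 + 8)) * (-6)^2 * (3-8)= -150 / 19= -7.89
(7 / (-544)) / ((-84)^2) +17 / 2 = 4660991 / 548352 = 8.50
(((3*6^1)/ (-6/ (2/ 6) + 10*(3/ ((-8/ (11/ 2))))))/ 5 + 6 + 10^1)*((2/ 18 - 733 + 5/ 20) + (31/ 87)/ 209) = -327390214144/ 28092735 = -11653.91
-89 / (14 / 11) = -979 / 14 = -69.93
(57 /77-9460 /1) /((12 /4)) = -728363 /231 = -3153.09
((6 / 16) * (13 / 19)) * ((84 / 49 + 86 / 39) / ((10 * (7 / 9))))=963 / 7448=0.13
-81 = -81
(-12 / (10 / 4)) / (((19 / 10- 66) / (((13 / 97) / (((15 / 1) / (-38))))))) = -7904 / 310885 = -0.03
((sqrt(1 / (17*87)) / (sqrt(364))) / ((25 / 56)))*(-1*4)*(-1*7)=112*sqrt(134589) / 480675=0.09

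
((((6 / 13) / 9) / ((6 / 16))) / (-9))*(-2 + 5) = -0.05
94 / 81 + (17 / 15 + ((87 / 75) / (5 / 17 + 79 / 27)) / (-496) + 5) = 10826631569 / 1484503200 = 7.29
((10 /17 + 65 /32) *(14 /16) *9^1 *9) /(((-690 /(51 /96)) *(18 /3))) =-17955 /753664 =-0.02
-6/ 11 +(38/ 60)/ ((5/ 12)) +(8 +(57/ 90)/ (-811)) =12008243/ 1338150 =8.97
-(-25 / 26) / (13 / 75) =1875 / 338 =5.55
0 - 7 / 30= -7 / 30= -0.23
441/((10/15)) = 1323/2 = 661.50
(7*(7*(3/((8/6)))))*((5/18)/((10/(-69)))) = -3381/16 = -211.31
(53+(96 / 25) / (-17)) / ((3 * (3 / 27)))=67287 / 425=158.32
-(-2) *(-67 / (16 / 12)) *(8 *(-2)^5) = 25728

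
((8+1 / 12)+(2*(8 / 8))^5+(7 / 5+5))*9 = 8367 / 20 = 418.35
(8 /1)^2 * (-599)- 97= -38433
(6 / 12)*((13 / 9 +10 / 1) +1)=56 / 9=6.22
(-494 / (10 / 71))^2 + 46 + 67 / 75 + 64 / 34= 15684927008 / 1275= 12301903.54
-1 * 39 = -39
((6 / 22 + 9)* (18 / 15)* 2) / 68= 18 / 55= 0.33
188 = 188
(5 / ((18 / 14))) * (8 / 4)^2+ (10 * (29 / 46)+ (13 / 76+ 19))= 645499 / 15732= 41.03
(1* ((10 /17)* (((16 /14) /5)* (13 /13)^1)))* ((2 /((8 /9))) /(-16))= -0.02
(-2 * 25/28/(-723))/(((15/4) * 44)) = 5/334026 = 0.00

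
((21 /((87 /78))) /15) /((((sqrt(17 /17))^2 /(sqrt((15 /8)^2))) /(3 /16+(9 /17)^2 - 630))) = -794691261 /536384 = -1481.57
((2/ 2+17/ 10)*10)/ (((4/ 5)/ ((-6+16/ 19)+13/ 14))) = -151875/ 1064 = -142.74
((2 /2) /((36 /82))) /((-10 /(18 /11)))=-41 /110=-0.37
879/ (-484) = -879/ 484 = -1.82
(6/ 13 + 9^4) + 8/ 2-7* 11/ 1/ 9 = 767158/ 117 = 6556.91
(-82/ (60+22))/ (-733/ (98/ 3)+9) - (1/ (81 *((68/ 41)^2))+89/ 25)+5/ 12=-12633621499/ 4110620400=-3.07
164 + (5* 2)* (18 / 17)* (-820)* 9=-1325612 / 17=-77977.18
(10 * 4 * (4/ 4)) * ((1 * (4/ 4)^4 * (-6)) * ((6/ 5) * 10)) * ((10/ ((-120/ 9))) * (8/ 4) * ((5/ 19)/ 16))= 71.05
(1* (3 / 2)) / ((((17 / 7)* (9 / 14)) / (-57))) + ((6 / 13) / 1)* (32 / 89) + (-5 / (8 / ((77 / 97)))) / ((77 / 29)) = -836200733 / 15263144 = -54.79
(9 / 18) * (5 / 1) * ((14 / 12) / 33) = 35 / 396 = 0.09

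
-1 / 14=-0.07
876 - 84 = 792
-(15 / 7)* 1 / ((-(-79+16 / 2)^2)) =15 / 35287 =0.00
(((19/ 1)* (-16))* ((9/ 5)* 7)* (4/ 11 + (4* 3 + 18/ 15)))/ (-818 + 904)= -7143696/ 11825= -604.12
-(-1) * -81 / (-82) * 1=81 / 82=0.99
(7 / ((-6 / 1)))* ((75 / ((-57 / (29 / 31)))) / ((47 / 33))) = 55825 / 55366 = 1.01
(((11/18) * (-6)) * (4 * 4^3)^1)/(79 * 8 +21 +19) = -88/63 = -1.40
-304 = -304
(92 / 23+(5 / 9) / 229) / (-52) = -8249 / 107172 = -0.08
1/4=0.25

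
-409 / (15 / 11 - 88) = 4499 / 953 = 4.72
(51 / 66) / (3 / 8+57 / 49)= 3332 / 6633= 0.50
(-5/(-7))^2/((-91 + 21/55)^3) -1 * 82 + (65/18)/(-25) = -22424403278709539/272987458168320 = -82.14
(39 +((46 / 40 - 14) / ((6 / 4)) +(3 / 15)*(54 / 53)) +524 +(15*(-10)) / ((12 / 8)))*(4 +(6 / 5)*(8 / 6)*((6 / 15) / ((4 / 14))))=18794698 / 6625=2836.94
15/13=1.15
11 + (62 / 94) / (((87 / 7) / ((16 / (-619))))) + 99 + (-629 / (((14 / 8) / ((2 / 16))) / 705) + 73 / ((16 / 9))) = -8936374048195 / 283482192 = -31523.58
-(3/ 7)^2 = -9/ 49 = -0.18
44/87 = 0.51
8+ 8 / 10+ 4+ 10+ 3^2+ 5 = 36.80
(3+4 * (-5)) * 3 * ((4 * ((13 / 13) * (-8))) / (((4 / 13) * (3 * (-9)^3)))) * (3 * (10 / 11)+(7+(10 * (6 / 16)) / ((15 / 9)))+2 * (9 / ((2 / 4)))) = -933062 / 8019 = -116.36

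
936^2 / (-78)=-11232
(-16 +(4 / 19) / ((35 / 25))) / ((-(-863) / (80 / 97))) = -168640 / 11133563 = -0.02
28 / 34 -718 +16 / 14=-85208 / 119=-716.03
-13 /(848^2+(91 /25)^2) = -8125 /449448281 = -0.00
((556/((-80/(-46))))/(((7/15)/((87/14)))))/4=834417/784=1064.31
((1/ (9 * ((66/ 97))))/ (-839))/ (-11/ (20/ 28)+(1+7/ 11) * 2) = 485/ 30219102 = 0.00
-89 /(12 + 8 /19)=-1691 /236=-7.17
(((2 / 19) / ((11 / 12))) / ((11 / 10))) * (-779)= -9840 / 121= -81.32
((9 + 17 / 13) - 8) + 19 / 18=787 / 234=3.36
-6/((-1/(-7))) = -42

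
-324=-324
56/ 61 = 0.92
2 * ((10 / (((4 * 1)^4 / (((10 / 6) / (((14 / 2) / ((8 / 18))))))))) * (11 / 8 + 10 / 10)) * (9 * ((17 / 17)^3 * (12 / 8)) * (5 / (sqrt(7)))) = 2375 * sqrt(7) / 12544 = 0.50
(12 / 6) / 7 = 2 / 7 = 0.29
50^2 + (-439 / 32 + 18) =80137 / 32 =2504.28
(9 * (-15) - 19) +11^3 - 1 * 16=1161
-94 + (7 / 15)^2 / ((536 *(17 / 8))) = -24089801 / 256275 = -94.00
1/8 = 0.12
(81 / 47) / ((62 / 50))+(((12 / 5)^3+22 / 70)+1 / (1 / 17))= 41469297 / 1274875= 32.53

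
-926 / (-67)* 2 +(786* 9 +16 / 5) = 2380122 / 335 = 7104.84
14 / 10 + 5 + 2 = 42 / 5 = 8.40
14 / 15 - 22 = -316 / 15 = -21.07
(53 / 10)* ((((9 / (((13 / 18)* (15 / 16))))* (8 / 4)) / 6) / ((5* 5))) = 0.94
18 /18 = 1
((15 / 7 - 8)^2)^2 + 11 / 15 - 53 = 40504031 / 36015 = 1124.64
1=1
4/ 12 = 1/ 3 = 0.33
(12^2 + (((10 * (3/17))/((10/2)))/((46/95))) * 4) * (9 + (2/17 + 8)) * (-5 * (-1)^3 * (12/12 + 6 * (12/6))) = 1086553260/6647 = 163465.21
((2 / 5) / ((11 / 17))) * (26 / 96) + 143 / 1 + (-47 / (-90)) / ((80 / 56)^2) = 3549727 / 24750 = 143.42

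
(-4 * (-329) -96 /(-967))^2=1619683838224 /935089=1732117.30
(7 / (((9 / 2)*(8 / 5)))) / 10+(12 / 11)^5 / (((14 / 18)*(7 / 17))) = 2796373805 / 568187928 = 4.92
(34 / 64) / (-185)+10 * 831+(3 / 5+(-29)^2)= 9151.60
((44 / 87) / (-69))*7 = -308 / 6003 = -0.05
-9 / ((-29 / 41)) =12.72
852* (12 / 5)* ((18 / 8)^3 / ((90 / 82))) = 2122119 / 100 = 21221.19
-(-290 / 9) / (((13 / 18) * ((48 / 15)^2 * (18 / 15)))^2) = 2265625 / 5537792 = 0.41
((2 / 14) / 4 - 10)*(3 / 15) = -1.99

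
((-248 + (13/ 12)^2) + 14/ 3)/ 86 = -34871/ 12384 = -2.82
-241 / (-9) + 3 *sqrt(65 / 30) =sqrt(78) / 2 + 241 / 9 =31.19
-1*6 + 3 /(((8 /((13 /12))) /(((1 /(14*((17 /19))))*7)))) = -6281 /1088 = -5.77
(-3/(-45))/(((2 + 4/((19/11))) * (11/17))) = 0.02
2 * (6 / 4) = 3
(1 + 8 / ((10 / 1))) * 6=54 / 5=10.80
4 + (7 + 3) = 14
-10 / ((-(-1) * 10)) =-1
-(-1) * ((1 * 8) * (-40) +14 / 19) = -6066 / 19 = -319.26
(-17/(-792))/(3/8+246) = 17/195129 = 0.00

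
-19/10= -1.90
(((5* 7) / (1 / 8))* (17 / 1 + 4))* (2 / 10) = 1176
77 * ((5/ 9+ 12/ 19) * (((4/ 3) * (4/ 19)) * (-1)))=-250096/ 9747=-25.66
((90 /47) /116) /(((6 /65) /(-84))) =-20475 /1363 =-15.02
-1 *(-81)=81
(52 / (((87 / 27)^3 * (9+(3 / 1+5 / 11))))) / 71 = 416988 / 237231803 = 0.00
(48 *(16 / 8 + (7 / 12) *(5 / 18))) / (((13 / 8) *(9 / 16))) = 119552 / 1053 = 113.53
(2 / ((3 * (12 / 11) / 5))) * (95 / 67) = 5225 / 1206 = 4.33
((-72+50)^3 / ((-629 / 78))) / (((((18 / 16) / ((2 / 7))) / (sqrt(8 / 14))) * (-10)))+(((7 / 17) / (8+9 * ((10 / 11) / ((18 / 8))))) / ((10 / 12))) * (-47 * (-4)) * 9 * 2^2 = 262.04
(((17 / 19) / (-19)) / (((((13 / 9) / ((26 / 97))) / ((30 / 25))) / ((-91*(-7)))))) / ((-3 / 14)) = 5457816 / 175085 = 31.17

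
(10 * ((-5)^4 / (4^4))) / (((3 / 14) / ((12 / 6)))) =21875 / 96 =227.86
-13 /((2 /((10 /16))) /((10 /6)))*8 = -325 /6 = -54.17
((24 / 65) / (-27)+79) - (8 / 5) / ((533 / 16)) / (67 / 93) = 126823493 / 1606995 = 78.92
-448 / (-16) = 28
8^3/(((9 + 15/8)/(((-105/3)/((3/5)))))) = -716800/261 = -2746.36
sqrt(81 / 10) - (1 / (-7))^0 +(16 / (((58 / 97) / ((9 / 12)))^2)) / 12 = 14771 / 13456 +9*sqrt(10) / 10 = 3.94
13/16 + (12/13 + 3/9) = 1291/624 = 2.07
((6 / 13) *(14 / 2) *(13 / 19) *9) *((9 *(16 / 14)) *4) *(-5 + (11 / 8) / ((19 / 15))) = -1156680 / 361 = -3204.10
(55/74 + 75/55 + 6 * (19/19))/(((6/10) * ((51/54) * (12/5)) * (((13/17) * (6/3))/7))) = 1154825/42328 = 27.28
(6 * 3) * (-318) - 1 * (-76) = -5648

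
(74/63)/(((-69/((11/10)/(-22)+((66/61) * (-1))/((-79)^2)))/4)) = 28269554/8274536235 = 0.00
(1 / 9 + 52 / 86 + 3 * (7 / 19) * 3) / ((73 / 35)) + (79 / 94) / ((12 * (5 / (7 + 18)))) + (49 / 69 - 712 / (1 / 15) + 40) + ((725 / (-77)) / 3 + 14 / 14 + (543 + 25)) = -3599752919915125 / 357432330024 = -10071.15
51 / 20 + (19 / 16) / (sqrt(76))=sqrt(19) / 32 + 51 / 20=2.69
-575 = -575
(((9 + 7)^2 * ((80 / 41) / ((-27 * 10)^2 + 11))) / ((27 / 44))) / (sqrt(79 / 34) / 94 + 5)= 1353590374400 / 606192753470517- 84705280 * sqrt(2686) / 606192753470517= 0.00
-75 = -75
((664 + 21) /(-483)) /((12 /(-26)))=8905 /2898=3.07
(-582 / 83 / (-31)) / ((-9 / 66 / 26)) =-110968 / 2573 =-43.13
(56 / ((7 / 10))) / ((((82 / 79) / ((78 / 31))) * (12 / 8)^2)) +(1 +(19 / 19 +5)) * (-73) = -1619803 / 3813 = -424.81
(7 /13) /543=0.00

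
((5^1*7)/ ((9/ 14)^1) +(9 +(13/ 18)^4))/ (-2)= -6688705/ 209952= -31.86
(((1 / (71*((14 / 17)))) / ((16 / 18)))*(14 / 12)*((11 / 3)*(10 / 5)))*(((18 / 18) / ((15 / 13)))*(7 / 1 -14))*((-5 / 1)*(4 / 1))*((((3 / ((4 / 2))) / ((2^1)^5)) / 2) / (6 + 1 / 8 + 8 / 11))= 187187 / 2740032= 0.07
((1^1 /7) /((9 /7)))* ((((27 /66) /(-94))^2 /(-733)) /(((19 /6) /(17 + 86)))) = -2781 /29780271224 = -0.00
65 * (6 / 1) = 390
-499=-499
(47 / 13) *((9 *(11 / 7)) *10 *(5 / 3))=77550 / 91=852.20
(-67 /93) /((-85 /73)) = 0.62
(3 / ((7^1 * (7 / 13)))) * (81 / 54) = 117 / 98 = 1.19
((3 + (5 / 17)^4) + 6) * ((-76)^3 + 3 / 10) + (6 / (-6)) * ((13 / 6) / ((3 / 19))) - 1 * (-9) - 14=-1748377738951 / 442170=-3954084.94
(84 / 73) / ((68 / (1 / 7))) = 3 / 1241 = 0.00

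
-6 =-6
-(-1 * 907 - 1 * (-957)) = -50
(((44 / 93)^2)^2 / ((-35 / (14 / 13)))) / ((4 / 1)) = -1874048 / 4862338065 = -0.00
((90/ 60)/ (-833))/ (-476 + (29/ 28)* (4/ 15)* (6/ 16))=20/ 5285623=0.00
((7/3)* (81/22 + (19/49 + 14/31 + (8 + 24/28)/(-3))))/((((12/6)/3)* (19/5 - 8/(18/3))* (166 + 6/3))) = 786395/59350368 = 0.01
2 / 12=1 / 6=0.17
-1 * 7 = -7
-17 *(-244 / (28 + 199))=4148 / 227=18.27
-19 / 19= -1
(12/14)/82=3/287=0.01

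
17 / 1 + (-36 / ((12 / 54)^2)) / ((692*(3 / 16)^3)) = -24707 / 173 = -142.82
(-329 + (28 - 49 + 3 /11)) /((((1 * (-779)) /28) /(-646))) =-3662344 /451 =-8120.50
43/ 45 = 0.96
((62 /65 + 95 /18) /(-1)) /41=-7291 /47970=-0.15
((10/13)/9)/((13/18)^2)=0.16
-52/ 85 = -0.61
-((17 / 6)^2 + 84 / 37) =-13717 / 1332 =-10.30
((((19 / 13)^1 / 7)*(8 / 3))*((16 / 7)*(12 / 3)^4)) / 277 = 622592 / 529347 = 1.18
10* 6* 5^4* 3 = 112500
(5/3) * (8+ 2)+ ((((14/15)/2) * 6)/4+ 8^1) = 761/30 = 25.37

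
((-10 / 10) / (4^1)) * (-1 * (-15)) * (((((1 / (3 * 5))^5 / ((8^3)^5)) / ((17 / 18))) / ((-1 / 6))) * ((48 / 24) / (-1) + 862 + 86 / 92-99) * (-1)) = -11683 / 17196361858416640000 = -0.00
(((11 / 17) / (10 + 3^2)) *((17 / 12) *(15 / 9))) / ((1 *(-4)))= -55 / 2736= -0.02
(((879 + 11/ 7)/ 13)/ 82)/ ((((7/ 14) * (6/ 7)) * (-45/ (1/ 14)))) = -1541/ 503685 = -0.00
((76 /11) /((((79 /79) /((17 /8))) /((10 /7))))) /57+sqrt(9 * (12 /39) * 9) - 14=-3149 /231+18 * sqrt(13) /13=-8.64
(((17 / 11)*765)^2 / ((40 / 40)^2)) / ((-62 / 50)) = -1127232.90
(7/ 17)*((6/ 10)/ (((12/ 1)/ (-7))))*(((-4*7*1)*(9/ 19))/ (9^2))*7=0.17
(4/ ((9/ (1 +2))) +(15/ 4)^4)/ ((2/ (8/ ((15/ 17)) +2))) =1101.62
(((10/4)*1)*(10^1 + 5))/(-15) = -5/2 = -2.50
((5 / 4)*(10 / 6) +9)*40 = 1330 / 3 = 443.33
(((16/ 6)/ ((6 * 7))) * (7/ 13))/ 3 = 4/ 351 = 0.01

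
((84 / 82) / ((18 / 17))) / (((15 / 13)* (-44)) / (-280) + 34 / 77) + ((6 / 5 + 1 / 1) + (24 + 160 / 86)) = 22710901 / 766905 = 29.61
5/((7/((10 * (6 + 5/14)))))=2225/49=45.41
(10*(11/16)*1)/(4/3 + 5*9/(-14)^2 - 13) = -1617/2690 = -0.60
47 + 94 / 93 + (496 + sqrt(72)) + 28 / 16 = 554.25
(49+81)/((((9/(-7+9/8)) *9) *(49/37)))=-113035/15876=-7.12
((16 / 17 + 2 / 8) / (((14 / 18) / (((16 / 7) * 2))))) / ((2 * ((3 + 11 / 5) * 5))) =1458 / 10829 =0.13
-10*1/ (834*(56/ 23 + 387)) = -115/ 3735069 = -0.00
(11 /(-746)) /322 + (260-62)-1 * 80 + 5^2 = 34350305 /240212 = 143.00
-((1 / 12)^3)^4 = -1 / 8916100448256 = -0.00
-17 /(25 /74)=-1258 /25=-50.32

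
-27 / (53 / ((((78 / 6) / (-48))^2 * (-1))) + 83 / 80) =365040 / 9754933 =0.04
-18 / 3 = -6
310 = 310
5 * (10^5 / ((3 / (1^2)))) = 500000 / 3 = 166666.67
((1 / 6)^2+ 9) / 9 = 325 / 324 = 1.00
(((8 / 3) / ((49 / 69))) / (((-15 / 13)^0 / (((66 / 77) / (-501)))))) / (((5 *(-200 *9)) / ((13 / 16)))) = 299 / 515529000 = 0.00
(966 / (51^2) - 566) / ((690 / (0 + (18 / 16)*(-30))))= 27.67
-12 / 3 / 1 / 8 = -1 / 2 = -0.50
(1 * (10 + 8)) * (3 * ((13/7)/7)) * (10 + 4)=1404/7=200.57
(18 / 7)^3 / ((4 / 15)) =21870 / 343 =63.76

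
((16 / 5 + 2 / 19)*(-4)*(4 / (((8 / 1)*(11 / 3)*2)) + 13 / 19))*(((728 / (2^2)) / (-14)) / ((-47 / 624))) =-1716.88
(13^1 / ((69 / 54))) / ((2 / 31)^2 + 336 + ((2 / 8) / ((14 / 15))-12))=12592944 / 401373529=0.03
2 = 2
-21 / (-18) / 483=1 / 414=0.00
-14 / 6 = -7 / 3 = -2.33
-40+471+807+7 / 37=45813 / 37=1238.19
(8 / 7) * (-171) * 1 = -1368 / 7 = -195.43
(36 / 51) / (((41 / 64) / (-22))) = -16896 / 697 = -24.24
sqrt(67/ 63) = sqrt(469)/ 21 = 1.03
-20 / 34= -10 / 17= -0.59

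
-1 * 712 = -712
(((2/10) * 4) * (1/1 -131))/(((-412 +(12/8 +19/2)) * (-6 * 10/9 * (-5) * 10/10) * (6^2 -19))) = 78/170425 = 0.00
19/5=3.80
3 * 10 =30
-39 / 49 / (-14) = 39 / 686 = 0.06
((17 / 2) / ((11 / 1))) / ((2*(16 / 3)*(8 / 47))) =2397 / 5632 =0.43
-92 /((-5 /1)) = 92 /5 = 18.40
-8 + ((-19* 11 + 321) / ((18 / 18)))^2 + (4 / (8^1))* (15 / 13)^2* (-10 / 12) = 8473961 / 676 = 12535.45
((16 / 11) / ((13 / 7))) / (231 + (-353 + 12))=-56 / 7865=-0.01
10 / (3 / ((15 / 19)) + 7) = 25 / 27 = 0.93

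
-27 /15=-9 /5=-1.80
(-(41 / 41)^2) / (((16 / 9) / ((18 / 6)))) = -27 / 16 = -1.69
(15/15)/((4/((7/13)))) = 7/52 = 0.13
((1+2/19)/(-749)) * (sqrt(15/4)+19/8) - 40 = -34243/856 - 3 * sqrt(15)/4066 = -40.01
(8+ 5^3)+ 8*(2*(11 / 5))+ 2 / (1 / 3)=174.20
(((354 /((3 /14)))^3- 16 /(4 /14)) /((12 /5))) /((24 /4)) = 939266615 /3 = 313088871.67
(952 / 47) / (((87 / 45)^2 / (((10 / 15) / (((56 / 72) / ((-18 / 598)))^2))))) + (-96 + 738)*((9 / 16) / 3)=23822101932507 / 197890186312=120.38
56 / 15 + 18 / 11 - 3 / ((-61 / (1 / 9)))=54101 / 10065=5.38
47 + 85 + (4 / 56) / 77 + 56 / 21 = 435515 / 3234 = 134.67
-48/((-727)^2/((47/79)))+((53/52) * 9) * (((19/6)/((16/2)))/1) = 3.63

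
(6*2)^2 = 144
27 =27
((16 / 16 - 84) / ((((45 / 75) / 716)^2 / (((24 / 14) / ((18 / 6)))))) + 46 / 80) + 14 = -170201755271 / 2520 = -67540379.08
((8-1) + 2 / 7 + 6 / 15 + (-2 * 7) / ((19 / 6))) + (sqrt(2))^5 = 8.92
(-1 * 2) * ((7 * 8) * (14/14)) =-112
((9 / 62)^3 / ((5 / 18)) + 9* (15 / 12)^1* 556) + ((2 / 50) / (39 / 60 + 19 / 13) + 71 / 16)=8190016914613 / 1308420720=6259.47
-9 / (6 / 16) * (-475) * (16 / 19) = 9600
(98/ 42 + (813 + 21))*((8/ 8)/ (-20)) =-2509/ 60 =-41.82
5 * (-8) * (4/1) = -160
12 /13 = 0.92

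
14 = 14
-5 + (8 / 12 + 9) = 14 / 3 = 4.67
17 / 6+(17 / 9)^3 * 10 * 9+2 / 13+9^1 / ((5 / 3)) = 6475217 / 10530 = 614.93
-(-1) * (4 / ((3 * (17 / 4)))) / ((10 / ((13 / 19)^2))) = 1352 / 92055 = 0.01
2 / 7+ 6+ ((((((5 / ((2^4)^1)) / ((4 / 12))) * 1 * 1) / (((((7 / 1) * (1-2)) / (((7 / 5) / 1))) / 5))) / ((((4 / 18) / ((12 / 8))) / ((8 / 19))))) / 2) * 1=10541 / 2128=4.95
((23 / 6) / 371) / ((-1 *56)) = -23 / 124656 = -0.00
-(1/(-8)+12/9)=-29/24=-1.21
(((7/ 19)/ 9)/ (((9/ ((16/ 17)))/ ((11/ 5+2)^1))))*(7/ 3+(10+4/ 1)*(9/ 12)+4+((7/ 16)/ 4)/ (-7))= 158221/ 523260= 0.30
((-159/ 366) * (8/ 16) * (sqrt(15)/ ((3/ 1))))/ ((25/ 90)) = -159 * sqrt(15)/ 610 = -1.01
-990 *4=-3960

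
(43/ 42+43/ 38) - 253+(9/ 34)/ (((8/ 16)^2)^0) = -3399367/ 13566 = -250.58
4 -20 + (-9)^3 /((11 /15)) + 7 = -1003.09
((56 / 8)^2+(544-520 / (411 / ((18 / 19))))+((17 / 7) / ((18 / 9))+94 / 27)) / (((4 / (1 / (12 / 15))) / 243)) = 26411122215 / 583072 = 45296.50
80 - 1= 79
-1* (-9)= 9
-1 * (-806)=806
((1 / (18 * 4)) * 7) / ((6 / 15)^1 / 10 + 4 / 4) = 175 / 1872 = 0.09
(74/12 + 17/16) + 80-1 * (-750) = 40187/48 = 837.23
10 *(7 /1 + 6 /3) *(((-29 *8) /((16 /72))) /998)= -46980 /499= -94.15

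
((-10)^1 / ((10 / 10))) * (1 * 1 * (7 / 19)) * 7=-25.79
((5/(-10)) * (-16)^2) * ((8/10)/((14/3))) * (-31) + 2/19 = 452422/665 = 680.33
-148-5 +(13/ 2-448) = -1189/ 2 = -594.50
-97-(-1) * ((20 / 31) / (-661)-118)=-4405585 / 20491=-215.00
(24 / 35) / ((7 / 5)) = 24 / 49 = 0.49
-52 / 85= -0.61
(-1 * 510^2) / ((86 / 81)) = -244977.91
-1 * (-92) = 92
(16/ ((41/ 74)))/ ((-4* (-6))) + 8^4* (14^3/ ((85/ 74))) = 102301249828/ 10455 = 9784911.51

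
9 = 9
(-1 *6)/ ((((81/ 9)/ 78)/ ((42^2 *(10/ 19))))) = -917280/ 19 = -48277.89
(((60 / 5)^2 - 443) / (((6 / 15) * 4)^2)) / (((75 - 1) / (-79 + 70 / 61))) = 35498775 / 288896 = 122.88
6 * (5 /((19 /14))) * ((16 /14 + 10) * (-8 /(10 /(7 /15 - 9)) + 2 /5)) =169104 /95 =1780.04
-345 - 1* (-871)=526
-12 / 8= -1.50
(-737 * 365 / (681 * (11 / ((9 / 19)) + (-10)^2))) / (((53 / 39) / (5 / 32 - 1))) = 849786795 / 426956128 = 1.99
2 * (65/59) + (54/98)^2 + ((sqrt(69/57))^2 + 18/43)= 478698326/115735403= 4.14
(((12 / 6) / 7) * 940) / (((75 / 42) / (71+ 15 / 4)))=56212 / 5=11242.40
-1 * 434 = -434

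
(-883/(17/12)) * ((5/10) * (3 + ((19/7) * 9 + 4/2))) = -1091388/119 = -9171.33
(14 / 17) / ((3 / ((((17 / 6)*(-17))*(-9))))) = 119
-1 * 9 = -9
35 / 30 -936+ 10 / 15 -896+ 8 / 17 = -186629 / 102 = -1829.70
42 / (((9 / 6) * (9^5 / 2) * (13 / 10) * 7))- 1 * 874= -874.00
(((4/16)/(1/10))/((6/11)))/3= 55/36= 1.53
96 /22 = 48 /11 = 4.36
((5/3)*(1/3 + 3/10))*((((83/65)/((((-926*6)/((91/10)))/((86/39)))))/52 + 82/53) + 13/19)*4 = 632930474519/67182874200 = 9.42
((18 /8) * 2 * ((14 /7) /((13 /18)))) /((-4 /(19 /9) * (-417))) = 57 /3614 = 0.02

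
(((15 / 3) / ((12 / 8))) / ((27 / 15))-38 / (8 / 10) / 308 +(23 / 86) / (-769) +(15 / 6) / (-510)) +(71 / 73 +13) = 10691558358991 / 682513196904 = 15.66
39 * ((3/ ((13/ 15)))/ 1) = 135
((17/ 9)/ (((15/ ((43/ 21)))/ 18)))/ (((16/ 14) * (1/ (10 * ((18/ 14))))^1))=731/ 14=52.21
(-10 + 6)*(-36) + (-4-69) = 71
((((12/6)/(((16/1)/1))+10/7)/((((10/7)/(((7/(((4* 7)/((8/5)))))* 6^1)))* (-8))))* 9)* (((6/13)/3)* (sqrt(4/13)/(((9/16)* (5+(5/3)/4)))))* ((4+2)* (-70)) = 526176* sqrt(13)/54925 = 34.54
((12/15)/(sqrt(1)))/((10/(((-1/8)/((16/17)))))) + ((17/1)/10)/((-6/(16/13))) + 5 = 289577/62400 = 4.64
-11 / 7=-1.57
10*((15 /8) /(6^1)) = 25 /8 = 3.12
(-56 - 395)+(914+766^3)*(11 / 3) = 1648004919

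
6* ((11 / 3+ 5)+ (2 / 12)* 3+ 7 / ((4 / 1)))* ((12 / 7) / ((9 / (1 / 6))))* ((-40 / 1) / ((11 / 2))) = -10480 / 693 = -15.12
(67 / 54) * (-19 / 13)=-1273 / 702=-1.81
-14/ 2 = -7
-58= -58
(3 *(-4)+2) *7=-70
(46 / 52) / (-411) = -23 / 10686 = -0.00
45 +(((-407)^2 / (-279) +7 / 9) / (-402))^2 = 16484486389 / 349428249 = 47.18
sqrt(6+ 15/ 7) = sqrt(399)/ 7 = 2.85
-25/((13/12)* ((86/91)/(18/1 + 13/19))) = -372750/817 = -456.24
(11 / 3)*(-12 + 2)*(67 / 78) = -3685 / 117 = -31.50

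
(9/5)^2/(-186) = -0.02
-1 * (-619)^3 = 237176659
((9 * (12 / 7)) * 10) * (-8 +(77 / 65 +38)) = 437832 / 91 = 4811.34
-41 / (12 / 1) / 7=-0.49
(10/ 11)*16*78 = 12480/ 11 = 1134.55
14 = 14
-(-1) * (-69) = -69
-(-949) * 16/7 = 15184/7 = 2169.14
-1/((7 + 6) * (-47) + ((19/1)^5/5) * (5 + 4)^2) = -5/200560964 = -0.00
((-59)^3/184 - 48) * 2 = -214211/92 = -2328.38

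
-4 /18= -2 /9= -0.22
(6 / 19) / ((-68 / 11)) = -33 / 646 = -0.05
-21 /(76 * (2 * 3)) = -7 /152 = -0.05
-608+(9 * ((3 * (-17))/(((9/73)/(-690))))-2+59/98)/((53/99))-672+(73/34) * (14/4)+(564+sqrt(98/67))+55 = 7 * sqrt(134)/67+847272145129/176596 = 4797800.40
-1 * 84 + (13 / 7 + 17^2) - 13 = 1357 / 7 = 193.86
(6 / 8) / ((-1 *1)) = -3 / 4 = -0.75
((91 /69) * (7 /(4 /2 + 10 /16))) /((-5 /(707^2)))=-363890072 /1035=-351584.61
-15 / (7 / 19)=-285 / 7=-40.71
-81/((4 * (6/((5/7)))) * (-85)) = 27/952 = 0.03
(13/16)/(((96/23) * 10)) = 299/15360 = 0.02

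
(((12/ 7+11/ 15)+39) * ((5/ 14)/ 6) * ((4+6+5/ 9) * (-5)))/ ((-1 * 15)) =103360/ 11907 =8.68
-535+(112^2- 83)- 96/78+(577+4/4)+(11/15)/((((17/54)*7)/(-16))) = 96667736/7735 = 12497.44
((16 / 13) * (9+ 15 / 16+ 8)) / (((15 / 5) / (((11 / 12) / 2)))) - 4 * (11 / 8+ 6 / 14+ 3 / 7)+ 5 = -3641 / 6552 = -0.56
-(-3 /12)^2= -1 /16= -0.06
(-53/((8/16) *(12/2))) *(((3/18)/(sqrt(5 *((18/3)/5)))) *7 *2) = -371 *sqrt(6)/54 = -16.83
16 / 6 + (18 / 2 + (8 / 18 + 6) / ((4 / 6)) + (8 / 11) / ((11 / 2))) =7792 / 363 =21.47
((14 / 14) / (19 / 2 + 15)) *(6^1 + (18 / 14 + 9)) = 228 / 343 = 0.66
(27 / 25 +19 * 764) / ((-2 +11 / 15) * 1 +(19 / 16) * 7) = 17420496 / 8455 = 2060.38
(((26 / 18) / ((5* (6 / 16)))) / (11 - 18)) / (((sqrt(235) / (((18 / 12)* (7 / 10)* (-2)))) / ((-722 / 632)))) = -4693* sqrt(235) / 4177125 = -0.02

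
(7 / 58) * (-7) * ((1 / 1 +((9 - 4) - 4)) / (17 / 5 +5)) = -35 / 174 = -0.20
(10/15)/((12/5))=5/18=0.28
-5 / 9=-0.56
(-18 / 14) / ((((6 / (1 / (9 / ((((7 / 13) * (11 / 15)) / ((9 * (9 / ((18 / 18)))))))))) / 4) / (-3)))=22 / 15795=0.00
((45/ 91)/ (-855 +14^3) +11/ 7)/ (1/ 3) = 115788/ 24557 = 4.72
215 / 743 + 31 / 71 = 38298 / 52753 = 0.73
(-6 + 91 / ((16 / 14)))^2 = 346921 / 64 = 5420.64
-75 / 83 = -0.90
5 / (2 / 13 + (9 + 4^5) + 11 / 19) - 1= -254097 / 255332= -1.00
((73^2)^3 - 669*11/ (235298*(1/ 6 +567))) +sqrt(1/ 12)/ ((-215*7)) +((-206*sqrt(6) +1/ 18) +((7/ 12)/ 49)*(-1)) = 151334225784.45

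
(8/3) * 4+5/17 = 559/51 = 10.96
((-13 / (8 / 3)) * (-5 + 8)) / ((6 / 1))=-39 / 16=-2.44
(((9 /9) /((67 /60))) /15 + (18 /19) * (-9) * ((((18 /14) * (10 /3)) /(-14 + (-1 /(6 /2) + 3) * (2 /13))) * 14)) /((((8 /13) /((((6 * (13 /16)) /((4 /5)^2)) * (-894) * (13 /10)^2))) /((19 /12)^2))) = -25710894182753 /14544896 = -1767691.85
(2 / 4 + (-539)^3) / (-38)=313181637 / 76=4120811.01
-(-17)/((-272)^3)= -1/1183744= -0.00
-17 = -17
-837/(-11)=837/11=76.09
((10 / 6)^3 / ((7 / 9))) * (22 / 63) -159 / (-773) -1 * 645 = -657291848 / 1022679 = -642.72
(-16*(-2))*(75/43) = 55.81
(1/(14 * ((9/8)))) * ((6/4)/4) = 0.02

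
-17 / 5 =-3.40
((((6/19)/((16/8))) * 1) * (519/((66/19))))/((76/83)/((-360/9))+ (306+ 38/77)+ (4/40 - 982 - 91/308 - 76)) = -3015390/96085469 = -0.03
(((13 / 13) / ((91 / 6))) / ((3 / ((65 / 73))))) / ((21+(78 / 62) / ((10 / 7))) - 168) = -3100 / 23146767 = -0.00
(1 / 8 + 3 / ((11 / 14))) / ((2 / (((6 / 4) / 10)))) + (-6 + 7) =4561 / 3520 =1.30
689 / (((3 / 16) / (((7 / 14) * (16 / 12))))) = 22048 / 9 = 2449.78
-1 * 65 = -65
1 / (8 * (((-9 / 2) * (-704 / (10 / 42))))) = 5 / 532224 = 0.00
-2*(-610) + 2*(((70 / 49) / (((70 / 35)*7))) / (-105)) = 1255378 / 1029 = 1220.00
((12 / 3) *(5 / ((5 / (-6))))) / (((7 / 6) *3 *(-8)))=6 / 7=0.86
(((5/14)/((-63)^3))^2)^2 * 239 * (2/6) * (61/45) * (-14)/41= -1822375/11874581740093915397942043048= -0.00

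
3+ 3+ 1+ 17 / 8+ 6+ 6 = 169 / 8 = 21.12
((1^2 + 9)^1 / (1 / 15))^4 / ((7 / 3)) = 1518750000 / 7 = 216964285.71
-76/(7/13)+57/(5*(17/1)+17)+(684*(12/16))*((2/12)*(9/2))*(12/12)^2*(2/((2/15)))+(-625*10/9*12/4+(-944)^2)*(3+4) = 8895011047/1428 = 6228999.33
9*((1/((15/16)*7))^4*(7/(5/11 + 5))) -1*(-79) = 2286489599/28940625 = 79.01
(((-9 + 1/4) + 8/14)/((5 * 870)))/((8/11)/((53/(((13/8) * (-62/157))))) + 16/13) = -272487787/177099392400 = -0.00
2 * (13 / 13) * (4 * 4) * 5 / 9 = 17.78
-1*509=-509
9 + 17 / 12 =125 / 12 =10.42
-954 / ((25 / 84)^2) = -6731424 / 625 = -10770.28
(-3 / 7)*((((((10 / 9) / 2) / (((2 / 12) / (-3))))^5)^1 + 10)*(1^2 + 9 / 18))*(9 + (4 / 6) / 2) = 599940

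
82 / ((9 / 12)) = 328 / 3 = 109.33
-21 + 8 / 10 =-101 / 5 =-20.20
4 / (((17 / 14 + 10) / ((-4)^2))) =896 / 157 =5.71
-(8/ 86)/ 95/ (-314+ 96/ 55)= 22/ 7015579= 0.00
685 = 685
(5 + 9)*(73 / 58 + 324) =132055 / 29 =4553.62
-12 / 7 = -1.71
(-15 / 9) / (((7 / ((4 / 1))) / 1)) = -20 / 21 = -0.95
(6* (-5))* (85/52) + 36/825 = -350313/7150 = -48.99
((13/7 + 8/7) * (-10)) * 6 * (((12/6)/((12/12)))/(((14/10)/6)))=-10800/7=-1542.86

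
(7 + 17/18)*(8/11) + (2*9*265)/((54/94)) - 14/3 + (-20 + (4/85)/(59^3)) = 1301609950436/157114935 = 8284.44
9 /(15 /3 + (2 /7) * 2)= 21 /13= 1.62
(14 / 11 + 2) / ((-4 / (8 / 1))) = -72 / 11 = -6.55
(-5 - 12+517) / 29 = 500 / 29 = 17.24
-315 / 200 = -63 / 40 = -1.58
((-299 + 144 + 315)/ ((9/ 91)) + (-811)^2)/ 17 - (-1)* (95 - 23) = 5945065/ 153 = 38856.63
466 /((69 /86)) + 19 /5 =201691 /345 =584.61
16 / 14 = 8 / 7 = 1.14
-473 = -473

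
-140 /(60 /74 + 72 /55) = -142450 /2157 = -66.04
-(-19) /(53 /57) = 1083 /53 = 20.43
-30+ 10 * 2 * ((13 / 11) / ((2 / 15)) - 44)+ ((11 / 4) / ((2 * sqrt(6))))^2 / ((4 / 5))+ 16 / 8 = -12339713 / 16896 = -730.33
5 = 5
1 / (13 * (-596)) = -1 / 7748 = -0.00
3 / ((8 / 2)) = 3 / 4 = 0.75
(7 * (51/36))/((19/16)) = 476/57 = 8.35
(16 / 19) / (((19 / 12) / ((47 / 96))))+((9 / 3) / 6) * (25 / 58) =19929 / 41876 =0.48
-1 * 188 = -188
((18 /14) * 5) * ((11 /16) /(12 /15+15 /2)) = 2475 /4648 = 0.53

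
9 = 9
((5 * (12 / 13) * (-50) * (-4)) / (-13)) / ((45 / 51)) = -13600 / 169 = -80.47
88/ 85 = 1.04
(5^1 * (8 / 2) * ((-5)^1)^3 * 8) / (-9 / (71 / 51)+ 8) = -1420000 / 109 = -13027.52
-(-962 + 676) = 286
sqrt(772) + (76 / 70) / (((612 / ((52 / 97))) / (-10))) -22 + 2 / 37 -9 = -118987171 / 3843819 + 2* sqrt(193) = -3.17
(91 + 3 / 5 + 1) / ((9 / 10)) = 926 / 9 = 102.89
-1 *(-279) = 279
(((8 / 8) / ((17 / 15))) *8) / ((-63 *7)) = -40 / 2499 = -0.02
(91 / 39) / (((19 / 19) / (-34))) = -238 / 3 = -79.33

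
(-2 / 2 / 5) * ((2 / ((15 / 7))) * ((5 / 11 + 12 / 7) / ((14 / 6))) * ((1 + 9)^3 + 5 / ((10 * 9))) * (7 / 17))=-3006167 / 42075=-71.45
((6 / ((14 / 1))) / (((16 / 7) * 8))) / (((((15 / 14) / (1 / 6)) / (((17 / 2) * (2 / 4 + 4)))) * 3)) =0.05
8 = 8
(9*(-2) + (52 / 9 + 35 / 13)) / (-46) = 1115 / 5382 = 0.21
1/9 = 0.11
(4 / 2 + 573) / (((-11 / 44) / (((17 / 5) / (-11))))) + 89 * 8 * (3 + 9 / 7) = 289700 / 77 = 3762.34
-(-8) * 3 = 24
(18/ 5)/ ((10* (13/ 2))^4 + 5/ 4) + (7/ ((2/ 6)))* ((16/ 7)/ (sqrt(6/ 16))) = 24/ 119004175 + 32* sqrt(6) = 78.38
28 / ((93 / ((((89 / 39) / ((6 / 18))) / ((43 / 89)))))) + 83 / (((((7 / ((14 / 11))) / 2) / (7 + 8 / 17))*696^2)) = 1674419467997 / 392440297392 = 4.27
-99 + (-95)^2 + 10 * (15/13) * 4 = 116638/13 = 8972.15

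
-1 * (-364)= 364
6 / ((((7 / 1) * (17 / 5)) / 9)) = 270 / 119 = 2.27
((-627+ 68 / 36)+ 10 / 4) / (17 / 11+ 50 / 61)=-7519897 / 28566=-263.25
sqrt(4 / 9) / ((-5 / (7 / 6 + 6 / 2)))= -5 / 9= -0.56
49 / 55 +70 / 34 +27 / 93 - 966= -27905597 / 28985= -962.76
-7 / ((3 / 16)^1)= -37.33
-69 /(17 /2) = -138 /17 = -8.12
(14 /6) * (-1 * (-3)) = 7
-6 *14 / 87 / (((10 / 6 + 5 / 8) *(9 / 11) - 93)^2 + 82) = -1792 / 15563981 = -0.00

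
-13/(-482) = 13/482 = 0.03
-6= -6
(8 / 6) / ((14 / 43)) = 86 / 21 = 4.10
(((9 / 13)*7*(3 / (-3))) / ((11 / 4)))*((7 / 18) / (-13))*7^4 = 126.57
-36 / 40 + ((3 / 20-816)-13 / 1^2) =-3319 / 4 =-829.75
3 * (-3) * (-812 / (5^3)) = 7308 / 125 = 58.46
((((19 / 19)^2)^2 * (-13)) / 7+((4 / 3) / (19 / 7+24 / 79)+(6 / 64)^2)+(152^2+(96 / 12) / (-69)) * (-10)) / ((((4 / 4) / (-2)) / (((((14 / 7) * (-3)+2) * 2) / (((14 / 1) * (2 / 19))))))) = -3623636833282139 / 1444579584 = -2508436.97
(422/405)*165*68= 315656/27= 11690.96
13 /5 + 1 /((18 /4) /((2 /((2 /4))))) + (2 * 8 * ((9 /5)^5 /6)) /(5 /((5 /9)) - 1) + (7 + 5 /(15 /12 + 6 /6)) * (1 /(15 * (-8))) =9.71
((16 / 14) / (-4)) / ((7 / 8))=-16 / 49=-0.33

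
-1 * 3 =-3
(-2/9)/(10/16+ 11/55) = -80/297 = -0.27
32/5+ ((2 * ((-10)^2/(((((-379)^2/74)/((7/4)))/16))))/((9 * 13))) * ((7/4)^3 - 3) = 542680529/84029985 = 6.46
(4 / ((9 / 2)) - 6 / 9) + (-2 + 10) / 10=46 / 45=1.02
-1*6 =-6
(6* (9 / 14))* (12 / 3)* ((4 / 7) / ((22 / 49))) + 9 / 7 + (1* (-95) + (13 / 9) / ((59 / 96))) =-977576 / 13629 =-71.73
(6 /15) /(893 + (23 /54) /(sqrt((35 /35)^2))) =108 /241225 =0.00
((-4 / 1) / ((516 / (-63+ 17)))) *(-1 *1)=-46 / 129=-0.36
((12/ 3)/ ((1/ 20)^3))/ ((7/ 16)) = 512000/ 7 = 73142.86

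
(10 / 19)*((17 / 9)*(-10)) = -1700 / 171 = -9.94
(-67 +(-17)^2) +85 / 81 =223.05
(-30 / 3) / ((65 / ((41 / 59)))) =-82 / 767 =-0.11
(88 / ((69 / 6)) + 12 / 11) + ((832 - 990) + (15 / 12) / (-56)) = -8459953 / 56672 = -149.28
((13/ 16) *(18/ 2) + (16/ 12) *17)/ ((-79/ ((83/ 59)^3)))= -822801493/ 778797168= -1.06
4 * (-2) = -8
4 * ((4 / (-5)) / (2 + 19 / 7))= -112 / 165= -0.68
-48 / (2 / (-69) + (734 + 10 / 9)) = -4968 / 76081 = -0.07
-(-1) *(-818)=-818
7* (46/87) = 322/87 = 3.70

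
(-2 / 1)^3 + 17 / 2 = 1 / 2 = 0.50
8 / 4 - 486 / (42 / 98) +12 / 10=-1130.80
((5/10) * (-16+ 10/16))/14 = -123/224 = -0.55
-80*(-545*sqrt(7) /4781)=43600*sqrt(7) /4781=24.13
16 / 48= 1 / 3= 0.33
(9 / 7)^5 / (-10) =-59049 / 168070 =-0.35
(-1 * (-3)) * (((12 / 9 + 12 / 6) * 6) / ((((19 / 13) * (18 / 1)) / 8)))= 1040 / 57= 18.25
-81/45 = -9/5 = -1.80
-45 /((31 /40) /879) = -1582200 /31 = -51038.71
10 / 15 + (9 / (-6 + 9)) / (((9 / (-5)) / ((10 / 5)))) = -8 / 3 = -2.67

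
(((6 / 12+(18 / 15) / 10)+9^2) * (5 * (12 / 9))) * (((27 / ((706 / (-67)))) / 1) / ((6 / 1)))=-820281 / 3530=-232.37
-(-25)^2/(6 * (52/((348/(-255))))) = 3625/1326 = 2.73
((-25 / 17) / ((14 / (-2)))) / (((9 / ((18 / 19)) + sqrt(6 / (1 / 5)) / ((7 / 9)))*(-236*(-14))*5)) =95 / 31971628-45*sqrt(30) / 111900698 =0.00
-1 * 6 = -6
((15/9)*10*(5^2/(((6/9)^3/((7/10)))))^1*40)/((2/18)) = 354375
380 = 380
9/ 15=3/ 5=0.60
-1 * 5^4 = -625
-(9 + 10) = -19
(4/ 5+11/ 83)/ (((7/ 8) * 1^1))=3096/ 2905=1.07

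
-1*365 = -365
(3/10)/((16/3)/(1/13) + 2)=9/2140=0.00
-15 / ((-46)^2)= -15 / 2116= -0.01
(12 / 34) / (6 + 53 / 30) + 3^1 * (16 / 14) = 96324 / 27727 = 3.47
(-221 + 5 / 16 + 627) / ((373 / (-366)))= -1189683 / 2984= -398.69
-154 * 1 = -154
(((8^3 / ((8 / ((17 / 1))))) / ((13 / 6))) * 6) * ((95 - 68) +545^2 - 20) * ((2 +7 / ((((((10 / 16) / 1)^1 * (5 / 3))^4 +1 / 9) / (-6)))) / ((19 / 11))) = -15852594503.59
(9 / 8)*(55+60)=1035 / 8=129.38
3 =3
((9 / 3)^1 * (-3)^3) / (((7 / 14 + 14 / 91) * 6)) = -351 / 17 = -20.65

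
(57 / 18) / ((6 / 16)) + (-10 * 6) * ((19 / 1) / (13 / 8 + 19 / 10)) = -133228 / 423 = -314.96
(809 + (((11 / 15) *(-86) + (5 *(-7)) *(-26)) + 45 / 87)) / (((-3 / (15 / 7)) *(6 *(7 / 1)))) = -360278 / 12789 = -28.17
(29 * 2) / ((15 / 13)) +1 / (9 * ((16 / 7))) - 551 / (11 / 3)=-791663 / 7920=-99.96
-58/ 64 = -29/ 32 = -0.91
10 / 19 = 0.53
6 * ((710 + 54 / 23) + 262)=134460 / 23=5846.09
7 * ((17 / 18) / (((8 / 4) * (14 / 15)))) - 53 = -1187 / 24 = -49.46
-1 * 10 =-10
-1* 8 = -8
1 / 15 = 0.07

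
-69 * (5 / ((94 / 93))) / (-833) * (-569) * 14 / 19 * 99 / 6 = -602460045 / 212534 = -2834.65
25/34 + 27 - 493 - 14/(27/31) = -441869/918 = -481.34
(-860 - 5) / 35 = -173 / 7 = -24.71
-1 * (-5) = 5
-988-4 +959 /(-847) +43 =-114966 /121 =-950.13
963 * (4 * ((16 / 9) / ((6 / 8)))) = 27392 / 3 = 9130.67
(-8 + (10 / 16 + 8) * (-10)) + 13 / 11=-4095 / 44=-93.07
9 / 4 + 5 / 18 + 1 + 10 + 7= 739 / 36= 20.53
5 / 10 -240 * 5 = -2399 / 2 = -1199.50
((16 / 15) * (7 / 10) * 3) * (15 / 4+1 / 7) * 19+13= 4467 / 25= 178.68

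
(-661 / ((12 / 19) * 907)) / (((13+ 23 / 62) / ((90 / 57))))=-0.14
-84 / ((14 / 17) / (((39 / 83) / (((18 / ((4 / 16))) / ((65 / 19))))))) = -14365 / 6308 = -2.28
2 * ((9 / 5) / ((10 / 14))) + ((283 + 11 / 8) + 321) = 610.42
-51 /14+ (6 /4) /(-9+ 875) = -44145 /12124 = -3.64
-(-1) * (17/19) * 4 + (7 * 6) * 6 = 4856/19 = 255.58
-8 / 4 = -2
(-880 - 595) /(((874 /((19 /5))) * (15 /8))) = -236 /69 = -3.42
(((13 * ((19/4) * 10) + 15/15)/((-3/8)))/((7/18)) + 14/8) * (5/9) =-593515/252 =-2355.22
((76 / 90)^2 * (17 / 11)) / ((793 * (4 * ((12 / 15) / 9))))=6137 / 1570140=0.00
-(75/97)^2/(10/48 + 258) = -135000/58307573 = -0.00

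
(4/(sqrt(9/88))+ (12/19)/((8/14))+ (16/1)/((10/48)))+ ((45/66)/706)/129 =8 * sqrt(22)/3+ 4942950751/63448220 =90.41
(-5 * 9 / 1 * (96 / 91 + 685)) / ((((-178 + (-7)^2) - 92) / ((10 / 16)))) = 87.31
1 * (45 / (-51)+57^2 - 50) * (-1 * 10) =-543680 / 17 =-31981.18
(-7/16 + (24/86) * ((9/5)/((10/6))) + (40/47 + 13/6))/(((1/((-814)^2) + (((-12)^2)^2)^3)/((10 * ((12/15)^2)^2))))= 148178071530368/111933826945969972857346875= 0.00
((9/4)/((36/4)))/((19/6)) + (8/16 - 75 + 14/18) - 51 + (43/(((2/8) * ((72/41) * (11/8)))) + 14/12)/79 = -36771367/297198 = -123.73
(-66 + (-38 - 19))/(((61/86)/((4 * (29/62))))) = -613524/1891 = -324.44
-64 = -64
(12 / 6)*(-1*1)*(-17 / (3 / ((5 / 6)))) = 9.44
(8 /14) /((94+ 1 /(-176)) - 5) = 704 /109641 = 0.01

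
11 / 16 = 0.69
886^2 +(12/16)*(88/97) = 76144678/97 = 784996.68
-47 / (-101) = 47 / 101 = 0.47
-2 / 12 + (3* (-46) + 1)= -823 / 6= -137.17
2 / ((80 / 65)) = 13 / 8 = 1.62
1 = 1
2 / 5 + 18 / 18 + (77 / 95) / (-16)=2051 / 1520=1.35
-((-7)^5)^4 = -79792266297612001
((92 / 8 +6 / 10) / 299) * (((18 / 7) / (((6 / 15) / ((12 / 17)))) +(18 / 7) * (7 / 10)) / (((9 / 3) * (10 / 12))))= 456291 / 4447625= 0.10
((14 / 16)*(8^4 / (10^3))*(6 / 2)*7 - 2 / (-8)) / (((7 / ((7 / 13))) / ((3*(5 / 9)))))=37757 / 3900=9.68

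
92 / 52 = 23 / 13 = 1.77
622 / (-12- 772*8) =-311 / 3094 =-0.10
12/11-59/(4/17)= -249.66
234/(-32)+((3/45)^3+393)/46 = 1528883/1242000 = 1.23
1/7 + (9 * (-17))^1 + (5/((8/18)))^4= 28430455/1792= 15865.21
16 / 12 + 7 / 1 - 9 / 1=-2 / 3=-0.67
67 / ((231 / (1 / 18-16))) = -2747 / 594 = -4.62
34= 34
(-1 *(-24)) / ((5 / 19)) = 456 / 5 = 91.20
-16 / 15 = -1.07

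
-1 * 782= -782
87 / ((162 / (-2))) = -29 / 27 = -1.07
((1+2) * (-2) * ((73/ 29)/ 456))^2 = 5329/ 4857616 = 0.00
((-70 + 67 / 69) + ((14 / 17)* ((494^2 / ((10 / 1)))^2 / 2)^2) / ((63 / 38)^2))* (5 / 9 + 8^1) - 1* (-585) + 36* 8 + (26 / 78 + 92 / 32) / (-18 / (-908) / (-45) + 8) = 980356409838320749142625399517 / 4313352667500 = 227284083962123820.27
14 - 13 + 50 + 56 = 107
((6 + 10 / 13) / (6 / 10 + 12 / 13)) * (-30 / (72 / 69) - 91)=-4790 / 9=-532.22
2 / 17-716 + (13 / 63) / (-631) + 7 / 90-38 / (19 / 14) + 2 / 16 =-743.68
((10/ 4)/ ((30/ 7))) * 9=5.25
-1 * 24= -24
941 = 941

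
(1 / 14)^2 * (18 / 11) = 9 / 1078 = 0.01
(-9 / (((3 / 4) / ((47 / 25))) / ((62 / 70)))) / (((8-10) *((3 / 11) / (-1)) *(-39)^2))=-32054 / 1330875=-0.02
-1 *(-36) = 36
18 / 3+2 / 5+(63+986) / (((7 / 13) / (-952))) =-1854625.60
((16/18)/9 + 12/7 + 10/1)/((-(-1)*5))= 6698/2835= 2.36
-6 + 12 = 6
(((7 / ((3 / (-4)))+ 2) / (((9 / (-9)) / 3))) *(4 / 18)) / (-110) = -2 / 45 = -0.04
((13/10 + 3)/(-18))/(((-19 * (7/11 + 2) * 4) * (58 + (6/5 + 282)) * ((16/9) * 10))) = 0.00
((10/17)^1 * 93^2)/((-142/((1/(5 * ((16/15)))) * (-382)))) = 24779385/9656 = 2566.22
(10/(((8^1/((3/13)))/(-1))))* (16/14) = -0.33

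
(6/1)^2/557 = 36/557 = 0.06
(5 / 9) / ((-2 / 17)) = -85 / 18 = -4.72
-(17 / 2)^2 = -289 / 4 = -72.25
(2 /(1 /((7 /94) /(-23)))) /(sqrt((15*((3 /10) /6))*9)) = -14*sqrt(3) /9729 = -0.00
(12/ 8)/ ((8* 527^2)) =3/ 4443664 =0.00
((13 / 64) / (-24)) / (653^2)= -13 / 654964224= -0.00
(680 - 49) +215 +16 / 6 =2546 / 3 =848.67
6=6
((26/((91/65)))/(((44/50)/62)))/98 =50375/3773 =13.35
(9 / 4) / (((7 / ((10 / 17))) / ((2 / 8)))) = 45 / 952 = 0.05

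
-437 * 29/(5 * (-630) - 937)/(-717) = -12673/2930379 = -0.00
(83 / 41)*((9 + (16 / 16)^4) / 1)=830 / 41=20.24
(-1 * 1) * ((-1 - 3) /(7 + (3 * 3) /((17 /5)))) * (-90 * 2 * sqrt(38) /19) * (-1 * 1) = 3060 * sqrt(38) /779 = 24.21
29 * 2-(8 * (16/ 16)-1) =51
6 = 6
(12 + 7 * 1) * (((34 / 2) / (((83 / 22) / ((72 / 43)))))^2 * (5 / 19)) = 3625585920 / 12737761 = 284.63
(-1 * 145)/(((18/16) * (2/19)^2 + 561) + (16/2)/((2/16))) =-104690/451259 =-0.23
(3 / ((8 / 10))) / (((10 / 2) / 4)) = 3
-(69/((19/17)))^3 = -1613964717/6859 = -235306.13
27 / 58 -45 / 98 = 9 / 1421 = 0.01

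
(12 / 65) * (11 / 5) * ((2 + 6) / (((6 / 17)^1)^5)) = 15618427 / 26325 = 593.29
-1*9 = -9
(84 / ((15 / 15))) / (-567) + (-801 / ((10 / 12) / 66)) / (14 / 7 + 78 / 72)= -20575.02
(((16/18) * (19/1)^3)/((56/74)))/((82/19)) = 4821877/2583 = 1866.77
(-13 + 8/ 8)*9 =-108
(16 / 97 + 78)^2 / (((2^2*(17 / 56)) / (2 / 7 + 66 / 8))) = 404097854 / 9409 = 42948.01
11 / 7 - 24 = -157 / 7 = -22.43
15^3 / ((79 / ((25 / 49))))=84375 / 3871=21.80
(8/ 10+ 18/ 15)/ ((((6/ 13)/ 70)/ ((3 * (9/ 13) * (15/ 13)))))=9450/ 13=726.92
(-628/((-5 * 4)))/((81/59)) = 9263/405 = 22.87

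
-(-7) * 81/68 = 8.34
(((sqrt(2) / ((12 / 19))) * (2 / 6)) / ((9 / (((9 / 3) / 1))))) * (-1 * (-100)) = 475 * sqrt(2) / 27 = 24.88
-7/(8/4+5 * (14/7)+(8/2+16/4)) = -7/20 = -0.35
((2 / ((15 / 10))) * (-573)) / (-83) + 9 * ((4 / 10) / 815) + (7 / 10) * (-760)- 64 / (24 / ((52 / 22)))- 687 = -13573339673 / 11161425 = -1216.09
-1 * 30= -30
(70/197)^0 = 1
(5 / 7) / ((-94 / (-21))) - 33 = -3087 / 94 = -32.84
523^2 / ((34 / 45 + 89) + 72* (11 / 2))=12308805 / 21859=563.10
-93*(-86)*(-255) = -2039490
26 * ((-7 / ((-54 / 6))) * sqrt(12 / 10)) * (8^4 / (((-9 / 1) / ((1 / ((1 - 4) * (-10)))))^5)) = -23296 * sqrt(30) / 2017815046875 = -0.00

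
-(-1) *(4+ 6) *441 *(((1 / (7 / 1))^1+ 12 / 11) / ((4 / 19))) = 568575 / 22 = 25844.32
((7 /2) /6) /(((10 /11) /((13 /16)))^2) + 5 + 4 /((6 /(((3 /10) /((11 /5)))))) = 18777773 /3379200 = 5.56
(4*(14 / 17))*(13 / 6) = 7.14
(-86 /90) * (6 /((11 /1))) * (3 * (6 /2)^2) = -774 /55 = -14.07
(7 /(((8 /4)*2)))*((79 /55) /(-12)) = -553 /2640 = -0.21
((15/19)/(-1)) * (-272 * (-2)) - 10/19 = -430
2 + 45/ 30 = 7/ 2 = 3.50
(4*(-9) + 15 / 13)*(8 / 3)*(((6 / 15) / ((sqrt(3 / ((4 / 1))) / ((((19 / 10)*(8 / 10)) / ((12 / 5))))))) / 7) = -45904*sqrt(3) / 20475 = -3.88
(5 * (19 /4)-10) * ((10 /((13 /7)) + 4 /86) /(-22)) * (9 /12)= -11385 /4472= -2.55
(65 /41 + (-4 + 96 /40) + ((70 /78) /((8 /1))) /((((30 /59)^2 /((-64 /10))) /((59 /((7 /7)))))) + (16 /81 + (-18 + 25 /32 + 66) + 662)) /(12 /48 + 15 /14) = 414.04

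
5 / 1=5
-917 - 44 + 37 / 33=-959.88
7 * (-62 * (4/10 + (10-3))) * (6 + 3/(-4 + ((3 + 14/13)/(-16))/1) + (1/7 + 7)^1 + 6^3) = -1082134856/1475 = -733650.75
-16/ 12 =-4/ 3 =-1.33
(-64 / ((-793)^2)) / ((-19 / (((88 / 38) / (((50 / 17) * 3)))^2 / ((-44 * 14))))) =-101728 / 169835214583125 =-0.00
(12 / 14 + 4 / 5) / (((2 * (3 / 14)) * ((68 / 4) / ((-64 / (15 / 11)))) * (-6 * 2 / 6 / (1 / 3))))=20416 / 11475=1.78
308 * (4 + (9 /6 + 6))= 3542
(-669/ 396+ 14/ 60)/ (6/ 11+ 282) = -961/ 186480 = -0.01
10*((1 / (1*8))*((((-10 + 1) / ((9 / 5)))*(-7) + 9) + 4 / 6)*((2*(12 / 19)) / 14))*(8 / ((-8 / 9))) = -6030 / 133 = -45.34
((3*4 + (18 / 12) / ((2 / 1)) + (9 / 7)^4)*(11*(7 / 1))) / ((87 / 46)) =12539945 / 19894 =630.34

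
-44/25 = -1.76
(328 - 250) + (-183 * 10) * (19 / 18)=-5561 / 3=-1853.67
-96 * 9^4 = -629856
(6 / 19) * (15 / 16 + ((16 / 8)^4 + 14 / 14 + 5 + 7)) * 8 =1437 / 19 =75.63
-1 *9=-9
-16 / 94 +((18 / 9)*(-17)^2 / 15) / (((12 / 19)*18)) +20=1767917 / 76140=23.22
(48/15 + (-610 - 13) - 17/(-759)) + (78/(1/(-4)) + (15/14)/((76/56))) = -930.99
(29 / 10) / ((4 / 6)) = 87 / 20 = 4.35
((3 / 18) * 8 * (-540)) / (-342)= 40 / 19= 2.11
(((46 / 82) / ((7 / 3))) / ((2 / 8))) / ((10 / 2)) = 0.19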